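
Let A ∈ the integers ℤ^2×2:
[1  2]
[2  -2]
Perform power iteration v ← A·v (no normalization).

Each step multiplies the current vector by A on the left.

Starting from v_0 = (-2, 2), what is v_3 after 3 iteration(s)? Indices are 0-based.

v_0 = (-2, 2).
v_1 = A·v_0 = (2, -8).
v_2 = A·v_1 = (-14, 20).
v_3 = A·v_2 = (26, -68).

v_3 = (26, -68)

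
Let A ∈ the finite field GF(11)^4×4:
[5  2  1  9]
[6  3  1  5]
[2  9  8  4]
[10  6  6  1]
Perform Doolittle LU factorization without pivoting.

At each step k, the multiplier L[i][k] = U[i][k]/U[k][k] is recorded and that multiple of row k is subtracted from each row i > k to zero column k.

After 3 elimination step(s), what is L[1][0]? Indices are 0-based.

[col 0] pivot 5
  R1 -= 10*R0 → (0, 5, 2, 3)  (L[1][0] := 10)
  R2 -= 7*R0 → (0, 6, 1, 7)  (L[2][0] := 7)
  R3 -= 2*R0 → (0, 2, 4, 5)  (L[3][0] := 2)
[col 1] pivot 5
  R2 -= 10*R1 → (0, 0, 3, 10)  (L[2][1] := 10)
  R3 -= 7*R1 → (0, 0, 1, 6)  (L[3][1] := 7)
[col 2] pivot 3
  R3 -= 4*R2 → (0, 0, 0, 10)  (L[3][2] := 4)

L[1][0] = 10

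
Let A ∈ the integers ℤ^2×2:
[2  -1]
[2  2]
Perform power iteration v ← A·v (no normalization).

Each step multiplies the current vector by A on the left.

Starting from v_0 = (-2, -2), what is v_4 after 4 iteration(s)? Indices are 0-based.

v_0 = (-2, -2).
v_1 = A·v_0 = (-2, -8).
v_2 = A·v_1 = (4, -20).
v_3 = A·v_2 = (28, -32).
v_4 = A·v_3 = (88, -8).

v_4 = (88, -8)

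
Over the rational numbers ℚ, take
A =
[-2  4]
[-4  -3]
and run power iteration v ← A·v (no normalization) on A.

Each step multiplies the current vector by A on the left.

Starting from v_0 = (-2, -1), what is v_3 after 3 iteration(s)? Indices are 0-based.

v_0 = (-2, -1).
v_1 = A·v_0 = (0, 11).
v_2 = A·v_1 = (44, -33).
v_3 = A·v_2 = (-220, -77).

v_3 = (-220, -77)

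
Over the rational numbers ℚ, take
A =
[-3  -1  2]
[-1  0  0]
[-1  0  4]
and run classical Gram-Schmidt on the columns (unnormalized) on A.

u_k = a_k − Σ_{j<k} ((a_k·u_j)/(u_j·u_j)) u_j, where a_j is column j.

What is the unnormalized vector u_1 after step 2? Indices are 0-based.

Step 1: u_0 = a_0 = (-3, -1, -1).
Step 2: u_1 = a_1 − (3/11)·u_0 = (-2/11, 3/11, 3/11).

u_1 = (-2/11, 3/11, 3/11)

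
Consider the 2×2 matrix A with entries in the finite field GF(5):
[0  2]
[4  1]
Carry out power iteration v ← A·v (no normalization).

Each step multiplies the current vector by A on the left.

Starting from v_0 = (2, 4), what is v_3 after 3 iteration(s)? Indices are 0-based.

v_0 = (2, 4).
v_1 = A·v_0 = (3, 2).
v_2 = A·v_1 = (4, 4).
v_3 = A·v_2 = (3, 0).

v_3 = (3, 0)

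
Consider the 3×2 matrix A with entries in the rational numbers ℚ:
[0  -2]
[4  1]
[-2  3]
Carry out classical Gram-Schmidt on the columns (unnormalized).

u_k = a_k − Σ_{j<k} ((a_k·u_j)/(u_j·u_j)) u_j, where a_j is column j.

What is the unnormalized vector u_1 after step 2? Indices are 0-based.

u_1 = (-2, 7/5, 14/5)

Step 1: u_0 = a_0 = (0, 4, -2).
Step 2: u_1 = a_1 − (-1/10)·u_0 = (-2, 7/5, 14/5).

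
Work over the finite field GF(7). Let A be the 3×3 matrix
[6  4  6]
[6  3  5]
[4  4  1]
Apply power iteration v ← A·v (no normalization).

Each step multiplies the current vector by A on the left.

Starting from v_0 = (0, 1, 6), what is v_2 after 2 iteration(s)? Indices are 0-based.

v_0 = (0, 1, 6).
v_1 = A·v_0 = (5, 5, 3).
v_2 = A·v_1 = (5, 4, 1).

v_2 = (5, 4, 1)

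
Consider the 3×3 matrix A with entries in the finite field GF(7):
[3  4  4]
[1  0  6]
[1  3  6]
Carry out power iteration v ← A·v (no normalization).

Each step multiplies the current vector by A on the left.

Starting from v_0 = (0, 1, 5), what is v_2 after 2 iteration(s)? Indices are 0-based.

v_0 = (0, 1, 5).
v_1 = A·v_0 = (3, 2, 5).
v_2 = A·v_1 = (2, 5, 4).

v_2 = (2, 5, 4)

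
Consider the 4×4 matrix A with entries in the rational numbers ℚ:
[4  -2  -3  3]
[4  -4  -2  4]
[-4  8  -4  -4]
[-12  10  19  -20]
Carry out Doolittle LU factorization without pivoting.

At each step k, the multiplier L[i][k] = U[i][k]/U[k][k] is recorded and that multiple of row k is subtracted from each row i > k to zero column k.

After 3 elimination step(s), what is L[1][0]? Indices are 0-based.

L[1][0] = 1

[col 0] pivot 4
  R1 -= 1*R0 → (0, -2, 1, 1)  (L[1][0] := 1)
  R2 -= -1*R0 → (0, 6, -7, -1)  (L[2][0] := -1)
  R3 -= -3*R0 → (0, 4, 10, -11)  (L[3][0] := -3)
[col 1] pivot -2
  R2 -= -3*R1 → (0, 0, -4, 2)  (L[2][1] := -3)
  R3 -= -2*R1 → (0, 0, 12, -9)  (L[3][1] := -2)
[col 2] pivot -4
  R3 -= -3*R2 → (0, 0, 0, -3)  (L[3][2] := -3)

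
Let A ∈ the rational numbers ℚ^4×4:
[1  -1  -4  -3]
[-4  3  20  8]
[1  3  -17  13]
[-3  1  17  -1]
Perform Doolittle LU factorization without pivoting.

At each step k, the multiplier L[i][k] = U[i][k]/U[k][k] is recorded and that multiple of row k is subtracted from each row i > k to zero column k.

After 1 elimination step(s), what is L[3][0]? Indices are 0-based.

L[3][0] = -3

Step 1: pivot at (0,0) is 1.
  row1 ← row1 − (-4)·row0  ⇒  L[1][0]=-4, U row1=(0, -1, 4, -4)
  row2 ← row2 − (1)·row0  ⇒  L[2][0]=1, U row2=(0, 4, -13, 16)
  row3 ← row3 − (-3)·row0  ⇒  L[3][0]=-3, U row3=(0, -2, 5, -10)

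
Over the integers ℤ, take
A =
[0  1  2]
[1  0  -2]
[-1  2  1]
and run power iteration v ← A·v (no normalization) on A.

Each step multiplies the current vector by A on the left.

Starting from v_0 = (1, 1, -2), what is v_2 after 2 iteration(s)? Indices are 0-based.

v_0 = (1, 1, -2).
v_1 = A·v_0 = (-3, 5, -1).
v_2 = A·v_1 = (3, -1, 12).

v_2 = (3, -1, 12)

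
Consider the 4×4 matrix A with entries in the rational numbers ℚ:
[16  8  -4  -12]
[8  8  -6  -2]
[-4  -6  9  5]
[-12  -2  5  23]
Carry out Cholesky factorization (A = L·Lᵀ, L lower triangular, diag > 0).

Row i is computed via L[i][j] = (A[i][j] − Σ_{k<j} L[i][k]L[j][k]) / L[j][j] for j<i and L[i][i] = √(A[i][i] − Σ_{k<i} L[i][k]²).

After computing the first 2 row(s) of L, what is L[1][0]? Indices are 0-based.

Step 1: L[0][0] = √(16) = 4.
  L[1][0] = (8) / L[0][0] = 2.
Step 2: L[1][1] = √(4) = 2.

L[1][0] = 2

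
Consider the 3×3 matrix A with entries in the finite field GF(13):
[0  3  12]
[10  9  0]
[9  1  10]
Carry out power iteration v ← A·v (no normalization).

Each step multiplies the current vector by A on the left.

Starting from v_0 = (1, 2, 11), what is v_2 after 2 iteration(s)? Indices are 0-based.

v_0 = (1, 2, 11).
v_1 = A·v_0 = (8, 2, 4).
v_2 = A·v_1 = (2, 7, 10).

v_2 = (2, 7, 10)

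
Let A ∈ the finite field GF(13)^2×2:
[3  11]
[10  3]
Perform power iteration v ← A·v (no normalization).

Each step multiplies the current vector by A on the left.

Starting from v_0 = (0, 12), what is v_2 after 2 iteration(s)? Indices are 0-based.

v_2 = (12, 11)

v_0 = (0, 12).
v_1 = A·v_0 = (2, 10).
v_2 = A·v_1 = (12, 11).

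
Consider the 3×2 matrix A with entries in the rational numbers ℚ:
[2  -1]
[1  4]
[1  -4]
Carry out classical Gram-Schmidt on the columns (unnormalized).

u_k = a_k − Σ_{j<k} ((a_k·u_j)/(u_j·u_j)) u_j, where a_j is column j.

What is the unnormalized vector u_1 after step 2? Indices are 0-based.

Step 1: u_0 = a_0 = (2, 1, 1).
Step 2: u_1 = a_1 − (-1/3)·u_0 = (-1/3, 13/3, -11/3).

u_1 = (-1/3, 13/3, -11/3)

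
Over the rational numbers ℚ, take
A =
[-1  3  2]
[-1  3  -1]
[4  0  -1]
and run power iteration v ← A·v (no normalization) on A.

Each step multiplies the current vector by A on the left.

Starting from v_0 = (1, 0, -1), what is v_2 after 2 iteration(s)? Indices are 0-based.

v_0 = (1, 0, -1).
v_1 = A·v_0 = (-3, 0, 5).
v_2 = A·v_1 = (13, -2, -17).

v_2 = (13, -2, -17)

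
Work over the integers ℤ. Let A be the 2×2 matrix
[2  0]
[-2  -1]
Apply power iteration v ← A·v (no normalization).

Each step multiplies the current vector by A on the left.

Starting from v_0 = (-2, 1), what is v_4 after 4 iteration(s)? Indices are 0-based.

v_4 = (-32, 21)

v_0 = (-2, 1).
v_1 = A·v_0 = (-4, 3).
v_2 = A·v_1 = (-8, 5).
v_3 = A·v_2 = (-16, 11).
v_4 = A·v_3 = (-32, 21).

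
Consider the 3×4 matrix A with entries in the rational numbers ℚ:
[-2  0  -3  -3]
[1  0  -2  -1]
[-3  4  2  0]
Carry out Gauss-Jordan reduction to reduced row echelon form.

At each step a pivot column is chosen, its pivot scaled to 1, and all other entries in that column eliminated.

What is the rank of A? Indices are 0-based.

pivot(0,0)=-2: scale R0 → (1, 0, 3/2, 3/2)
  clear (1,0): R1 −= (1)R0 → (0, 0, -7/2, -5/2)
  clear (2,0): R2 −= (-3)R0 → (0, 4, 13/2, 9/2)
pivot(1,1): swap R1↔R2
pivot(1,1)=4: scale R1 → (0, 1, 13/8, 9/8)
pivot(2,2)=-7/2: scale R2 → (0, 0, 1, 5/7)
  clear (0,2): R0 −= (3/2)R2 → (1, 0, 0, 3/7)
  clear (1,2): R1 −= (13/8)R2 → (0, 1, 0, -1/28)

rank = 3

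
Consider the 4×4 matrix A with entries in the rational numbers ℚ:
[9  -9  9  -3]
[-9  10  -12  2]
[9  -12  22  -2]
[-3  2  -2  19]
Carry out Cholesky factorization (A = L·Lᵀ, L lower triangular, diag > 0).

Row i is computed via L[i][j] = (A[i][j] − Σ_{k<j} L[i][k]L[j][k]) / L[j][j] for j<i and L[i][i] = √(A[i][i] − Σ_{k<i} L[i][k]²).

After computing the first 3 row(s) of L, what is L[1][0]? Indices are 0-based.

L[1][0] = -3

Step 1: L[0][0] = √(9) = 3.
  L[1][0] = (-9) / L[0][0] = -3.
Step 2: L[1][1] = √(1) = 1.
  L[2][0] = (9) / L[0][0] = 3.
  L[2][1] = (-3) / L[1][1] = -3.
Step 3: L[2][2] = √(4) = 2.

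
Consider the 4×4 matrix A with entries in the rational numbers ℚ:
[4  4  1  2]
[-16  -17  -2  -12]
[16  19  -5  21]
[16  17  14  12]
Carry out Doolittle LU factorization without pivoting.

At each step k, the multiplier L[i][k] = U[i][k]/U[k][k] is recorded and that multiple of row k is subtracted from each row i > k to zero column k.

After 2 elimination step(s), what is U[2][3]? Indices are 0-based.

U[2][3] = 1

Step 1: pivot at (0,0) is 4.
  row1 ← row1 − (-4)·row0  ⇒  L[1][0]=-4, U row1=(0, -1, 2, -4)
  row2 ← row2 − (4)·row0  ⇒  L[2][0]=4, U row2=(0, 3, -9, 13)
  row3 ← row3 − (4)·row0  ⇒  L[3][0]=4, U row3=(0, 1, 10, 4)
Step 2: pivot at (1,1) is -1.
  row2 ← row2 − (-3)·row1  ⇒  L[2][1]=-3, U row2=(0, 0, -3, 1)
  row3 ← row3 − (-1)·row1  ⇒  L[3][1]=-1, U row3=(0, 0, 12, 0)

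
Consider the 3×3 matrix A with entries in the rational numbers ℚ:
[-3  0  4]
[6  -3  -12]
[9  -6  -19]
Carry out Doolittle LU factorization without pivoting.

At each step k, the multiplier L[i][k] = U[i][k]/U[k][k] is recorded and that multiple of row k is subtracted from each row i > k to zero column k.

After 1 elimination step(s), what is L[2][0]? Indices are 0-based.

L[2][0] = -3

k=0: U[0][0]=-3
  eliminate (1,0): mult=-2, new row 1: (0, -3, -4); set L[1][0]=-2
  eliminate (2,0): mult=-3, new row 2: (0, -6, -7); set L[2][0]=-3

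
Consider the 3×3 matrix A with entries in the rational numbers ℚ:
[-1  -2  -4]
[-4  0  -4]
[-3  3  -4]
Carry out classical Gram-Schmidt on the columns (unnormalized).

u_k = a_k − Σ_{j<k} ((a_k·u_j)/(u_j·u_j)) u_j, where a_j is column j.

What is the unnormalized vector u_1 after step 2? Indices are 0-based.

Step 1: u_0 = a_0 = (-1, -4, -3).
Step 2: u_1 = a_1 − (-7/26)·u_0 = (-59/26, -14/13, 57/26).

u_1 = (-59/26, -14/13, 57/26)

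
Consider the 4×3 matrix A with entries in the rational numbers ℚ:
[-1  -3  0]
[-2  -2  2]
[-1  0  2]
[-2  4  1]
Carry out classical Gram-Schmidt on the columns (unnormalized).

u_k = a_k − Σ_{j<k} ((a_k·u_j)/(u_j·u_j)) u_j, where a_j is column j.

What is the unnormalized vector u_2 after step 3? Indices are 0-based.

Step 1: u_0 = a_0 = (-1, -2, -1, -2).
Step 2: u_1 = a_1 − (-1/10)·u_0 = (-31/10, -11/5, -1/10, 19/5).
Step 3: u_2 = a_2 − (-4/5)·u_0 − (-8/289)·u_1 = (-256/289, 98/289, 346/289, -143/289).

u_2 = (-256/289, 98/289, 346/289, -143/289)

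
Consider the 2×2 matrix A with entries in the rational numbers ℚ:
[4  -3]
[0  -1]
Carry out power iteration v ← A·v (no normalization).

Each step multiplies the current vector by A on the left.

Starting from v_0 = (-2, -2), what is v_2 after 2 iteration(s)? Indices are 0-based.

v_2 = (-14, -2)

v_0 = (-2, -2).
v_1 = A·v_0 = (-2, 2).
v_2 = A·v_1 = (-14, -2).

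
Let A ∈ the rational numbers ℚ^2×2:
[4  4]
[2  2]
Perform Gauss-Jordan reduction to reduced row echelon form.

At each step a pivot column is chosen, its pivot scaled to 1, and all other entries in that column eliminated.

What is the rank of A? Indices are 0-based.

step 1: normalize row 0 (÷4) = (1, 1)
  row 1: subtract 2×row0 = (0, 0)
skip col 1 (zero from row 1)

rank = 1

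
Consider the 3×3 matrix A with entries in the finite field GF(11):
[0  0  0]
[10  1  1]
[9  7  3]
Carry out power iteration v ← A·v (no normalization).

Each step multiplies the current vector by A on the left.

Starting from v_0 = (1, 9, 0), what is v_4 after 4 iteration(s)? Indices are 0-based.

v_4 = (0, 1, 3)

v_0 = (1, 9, 0).
v_1 = A·v_0 = (0, 8, 6).
v_2 = A·v_1 = (0, 3, 8).
v_3 = A·v_2 = (0, 0, 1).
v_4 = A·v_3 = (0, 1, 3).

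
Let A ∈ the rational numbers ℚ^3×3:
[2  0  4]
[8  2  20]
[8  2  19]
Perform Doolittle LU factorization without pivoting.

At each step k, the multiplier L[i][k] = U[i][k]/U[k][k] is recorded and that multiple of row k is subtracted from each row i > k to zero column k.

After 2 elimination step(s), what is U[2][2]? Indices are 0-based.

k=0: U[0][0]=2
  eliminate (1,0): mult=4, new row 1: (0, 2, 4); set L[1][0]=4
  eliminate (2,0): mult=4, new row 2: (0, 2, 3); set L[2][0]=4
k=1: U[1][1]=2
  eliminate (2,1): mult=1, new row 2: (0, 0, -1); set L[2][1]=1

U[2][2] = -1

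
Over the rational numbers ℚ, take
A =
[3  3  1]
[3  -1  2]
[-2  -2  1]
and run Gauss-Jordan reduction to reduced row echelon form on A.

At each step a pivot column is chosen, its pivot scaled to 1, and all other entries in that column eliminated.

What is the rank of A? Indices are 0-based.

pivot(0,0)=3: scale R0 → (1, 1, 1/3)
  clear (1,0): R1 −= (3)R0 → (0, -4, 1)
  clear (2,0): R2 −= (-2)R0 → (0, 0, 5/3)
pivot(1,1)=-4: scale R1 → (0, 1, -1/4)
  clear (0,1): R0 −= (1)R1 → (1, 0, 7/12)
pivot(2,2)=5/3: scale R2 → (0, 0, 1)
  clear (0,2): R0 −= (7/12)R2 → (1, 0, 0)
  clear (1,2): R1 −= (-1/4)R2 → (0, 1, 0)

rank = 3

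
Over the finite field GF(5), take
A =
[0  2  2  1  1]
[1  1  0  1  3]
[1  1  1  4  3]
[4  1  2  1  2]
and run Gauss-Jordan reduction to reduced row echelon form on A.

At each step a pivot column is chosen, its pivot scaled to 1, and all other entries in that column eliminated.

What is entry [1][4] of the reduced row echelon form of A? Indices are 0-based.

M[1][4] = 3

[1] R0 <-> R1
[1] R0 /= 1  ⇒  (1, 1, 0, 1, 3)
     R2 -= 1·R0  ⇒  (0, 0, 1, 3, 0)
     R3 -= 4·R0  ⇒  (0, 2, 2, 2, 0)
[2] R1 /= 2  ⇒  (0, 1, 1, 3, 3)
     R0 -= 1·R1  ⇒  (1, 0, 4, 3, 0)
     R3 -= 2·R1  ⇒  (0, 0, 0, 1, 4)
[3] R2 /= 1  ⇒  (0, 0, 1, 3, 0)
     R0 -= 4·R2  ⇒  (1, 0, 0, 1, 0)
     R1 -= 1·R2  ⇒  (0, 1, 0, 0, 3)
[4] R3 /= 1  ⇒  (0, 0, 0, 1, 4)
     R0 -= 1·R3  ⇒  (1, 0, 0, 0, 1)
     R2 -= 3·R3  ⇒  (0, 0, 1, 0, 3)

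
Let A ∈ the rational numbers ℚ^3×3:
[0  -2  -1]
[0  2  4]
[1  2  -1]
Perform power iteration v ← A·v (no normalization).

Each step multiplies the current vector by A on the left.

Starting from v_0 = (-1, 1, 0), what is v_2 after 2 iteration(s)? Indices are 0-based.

v_0 = (-1, 1, 0).
v_1 = A·v_0 = (-2, 2, 1).
v_2 = A·v_1 = (-5, 8, 1).

v_2 = (-5, 8, 1)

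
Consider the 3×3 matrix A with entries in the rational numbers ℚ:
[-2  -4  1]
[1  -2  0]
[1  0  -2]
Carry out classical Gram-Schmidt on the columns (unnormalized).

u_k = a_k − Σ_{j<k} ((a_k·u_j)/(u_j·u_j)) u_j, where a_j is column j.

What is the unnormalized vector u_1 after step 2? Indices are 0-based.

Step 1: u_0 = a_0 = (-2, 1, 1).
Step 2: u_1 = a_1 − (1)·u_0 = (-2, -3, -1).

u_1 = (-2, -3, -1)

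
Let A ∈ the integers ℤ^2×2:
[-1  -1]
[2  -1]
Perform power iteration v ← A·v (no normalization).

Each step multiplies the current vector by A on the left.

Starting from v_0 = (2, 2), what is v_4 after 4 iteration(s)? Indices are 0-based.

v_4 = (-22, 2)

v_0 = (2, 2).
v_1 = A·v_0 = (-4, 2).
v_2 = A·v_1 = (2, -10).
v_3 = A·v_2 = (8, 14).
v_4 = A·v_3 = (-22, 2).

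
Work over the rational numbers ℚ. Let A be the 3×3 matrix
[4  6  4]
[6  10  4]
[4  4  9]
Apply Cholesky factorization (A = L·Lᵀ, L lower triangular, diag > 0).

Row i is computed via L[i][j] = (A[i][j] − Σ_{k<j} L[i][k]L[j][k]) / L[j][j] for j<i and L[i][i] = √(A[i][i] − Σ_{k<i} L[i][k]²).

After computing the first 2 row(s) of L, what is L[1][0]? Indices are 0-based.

L[1][0] = 3

Step 1: L[0][0] = √(4) = 2.
  L[1][0] = (6) / L[0][0] = 3.
Step 2: L[1][1] = √(1) = 1.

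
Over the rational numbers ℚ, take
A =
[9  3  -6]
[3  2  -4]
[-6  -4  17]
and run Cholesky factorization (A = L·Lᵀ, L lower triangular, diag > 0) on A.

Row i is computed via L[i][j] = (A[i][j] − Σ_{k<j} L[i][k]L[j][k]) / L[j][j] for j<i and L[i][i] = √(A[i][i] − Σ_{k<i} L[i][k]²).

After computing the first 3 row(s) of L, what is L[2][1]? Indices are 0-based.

L[2][1] = -2

Step 1: L[0][0] = √(9) = 3.
  L[1][0] = (3) / L[0][0] = 1.
Step 2: L[1][1] = √(1) = 1.
  L[2][0] = (-6) / L[0][0] = -2.
  L[2][1] = (-2) / L[1][1] = -2.
Step 3: L[2][2] = √(9) = 3.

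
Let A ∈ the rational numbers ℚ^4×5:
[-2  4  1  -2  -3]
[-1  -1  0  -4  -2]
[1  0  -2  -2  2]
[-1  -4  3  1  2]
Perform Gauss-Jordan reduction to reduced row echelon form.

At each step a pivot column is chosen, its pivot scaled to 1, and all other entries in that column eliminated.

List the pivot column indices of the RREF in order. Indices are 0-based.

pivot(0,0)=-2: scale R0 → (1, -2, -1/2, 1, 3/2)
  clear (1,0): R1 −= (-1)R0 → (0, -3, -1/2, -3, -1/2)
  clear (2,0): R2 −= (1)R0 → (0, 2, -3/2, -3, 1/2)
  clear (3,0): R3 −= (-1)R0 → (0, -6, 5/2, 2, 7/2)
pivot(1,1)=-3: scale R1 → (0, 1, 1/6, 1, 1/6)
  clear (0,1): R0 −= (-2)R1 → (1, 0, -1/6, 3, 11/6)
  clear (2,1): R2 −= (2)R1 → (0, 0, -11/6, -5, 1/6)
  clear (3,1): R3 −= (-6)R1 → (0, 0, 7/2, 8, 9/2)
pivot(2,2)=-11/6: scale R2 → (0, 0, 1, 30/11, -1/11)
  clear (0,2): R0 −= (-1/6)R2 → (1, 0, 0, 38/11, 20/11)
  clear (1,2): R1 −= (1/6)R2 → (0, 1, 0, 6/11, 2/11)
  clear (3,2): R3 −= (7/2)R2 → (0, 0, 0, -17/11, 53/11)
pivot(3,3)=-17/11: scale R3 → (0, 0, 0, 1, -53/17)
  clear (0,3): R0 −= (38/11)R3 → (1, 0, 0, 0, 214/17)
  clear (1,3): R1 −= (6/11)R3 → (0, 1, 0, 0, 32/17)
  clear (2,3): R2 −= (30/11)R3 → (0, 0, 1, 0, 143/17)

pivot columns: 0, 1, 2, 3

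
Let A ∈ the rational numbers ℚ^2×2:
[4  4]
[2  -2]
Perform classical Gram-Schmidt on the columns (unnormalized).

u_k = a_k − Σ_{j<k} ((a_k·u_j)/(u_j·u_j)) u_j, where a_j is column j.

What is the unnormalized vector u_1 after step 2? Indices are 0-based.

u_1 = (8/5, -16/5)

Step 1: u_0 = a_0 = (4, 2).
Step 2: u_1 = a_1 − (3/5)·u_0 = (8/5, -16/5).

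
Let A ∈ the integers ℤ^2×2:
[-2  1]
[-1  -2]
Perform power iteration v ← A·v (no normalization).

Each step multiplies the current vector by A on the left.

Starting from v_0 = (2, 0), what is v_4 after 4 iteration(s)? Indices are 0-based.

v_0 = (2, 0).
v_1 = A·v_0 = (-4, -2).
v_2 = A·v_1 = (6, 8).
v_3 = A·v_2 = (-4, -22).
v_4 = A·v_3 = (-14, 48).

v_4 = (-14, 48)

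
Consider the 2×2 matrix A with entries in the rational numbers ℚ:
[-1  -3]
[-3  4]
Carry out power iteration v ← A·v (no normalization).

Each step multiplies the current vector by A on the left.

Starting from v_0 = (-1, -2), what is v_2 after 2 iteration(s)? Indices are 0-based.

v_0 = (-1, -2).
v_1 = A·v_0 = (7, -5).
v_2 = A·v_1 = (8, -41).

v_2 = (8, -41)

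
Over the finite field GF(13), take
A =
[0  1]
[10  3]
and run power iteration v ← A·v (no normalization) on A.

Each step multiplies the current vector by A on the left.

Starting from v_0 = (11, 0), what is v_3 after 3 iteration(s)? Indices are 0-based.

v_0 = (11, 0).
v_1 = A·v_0 = (0, 6).
v_2 = A·v_1 = (6, 5).
v_3 = A·v_2 = (5, 10).

v_3 = (5, 10)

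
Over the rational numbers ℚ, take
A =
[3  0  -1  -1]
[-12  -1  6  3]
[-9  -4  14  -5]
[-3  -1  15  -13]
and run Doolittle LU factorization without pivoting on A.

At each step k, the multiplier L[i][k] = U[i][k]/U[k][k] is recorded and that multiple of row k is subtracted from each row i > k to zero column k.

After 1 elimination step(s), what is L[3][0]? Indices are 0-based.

L[3][0] = -1

[col 0] pivot 3
  R1 -= -4*R0 → (0, -1, 2, -1)  (L[1][0] := -4)
  R2 -= -3*R0 → (0, -4, 11, -8)  (L[2][0] := -3)
  R3 -= -1*R0 → (0, -1, 14, -14)  (L[3][0] := -1)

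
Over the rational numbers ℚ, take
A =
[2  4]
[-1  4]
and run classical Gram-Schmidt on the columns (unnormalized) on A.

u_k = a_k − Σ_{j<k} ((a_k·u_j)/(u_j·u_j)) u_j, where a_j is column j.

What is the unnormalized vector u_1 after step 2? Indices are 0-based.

u_1 = (12/5, 24/5)

Step 1: u_0 = a_0 = (2, -1).
Step 2: u_1 = a_1 − (4/5)·u_0 = (12/5, 24/5).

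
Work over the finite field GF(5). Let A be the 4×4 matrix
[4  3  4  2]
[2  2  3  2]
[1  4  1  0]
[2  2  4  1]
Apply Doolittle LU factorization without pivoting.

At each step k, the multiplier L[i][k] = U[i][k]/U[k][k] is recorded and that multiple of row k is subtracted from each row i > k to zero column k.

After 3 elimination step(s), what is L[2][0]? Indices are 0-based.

k=0: U[0][0]=4
  eliminate (1,0): mult=3, new row 1: (0, 3, 1, 1); set L[1][0]=3
  eliminate (2,0): mult=4, new row 2: (0, 2, 0, 2); set L[2][0]=4
  eliminate (3,0): mult=3, new row 3: (0, 3, 2, 0); set L[3][0]=3
k=1: U[1][1]=3
  eliminate (2,1): mult=4, new row 2: (0, 0, 1, 3); set L[2][1]=4
  eliminate (3,1): mult=1, new row 3: (0, 0, 1, 4); set L[3][1]=1
k=2: U[2][2]=1
  eliminate (3,2): mult=1, new row 3: (0, 0, 0, 1); set L[3][2]=1

L[2][0] = 4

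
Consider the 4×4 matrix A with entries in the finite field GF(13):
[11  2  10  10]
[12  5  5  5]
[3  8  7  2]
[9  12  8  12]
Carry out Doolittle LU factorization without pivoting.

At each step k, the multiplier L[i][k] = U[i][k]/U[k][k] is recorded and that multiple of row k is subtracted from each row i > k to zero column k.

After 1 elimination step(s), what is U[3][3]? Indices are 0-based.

U[3][3] = 5

Step 1: pivot at (0,0) is 11.
  row1 ← row1 − (7)·row0  ⇒  L[1][0]=7, U row1=(0, 4, 0, 0)
  row2 ← row2 − (5)·row0  ⇒  L[2][0]=5, U row2=(0, 11, 9, 4)
  row3 ← row3 − (2)·row0  ⇒  L[3][0]=2, U row3=(0, 8, 1, 5)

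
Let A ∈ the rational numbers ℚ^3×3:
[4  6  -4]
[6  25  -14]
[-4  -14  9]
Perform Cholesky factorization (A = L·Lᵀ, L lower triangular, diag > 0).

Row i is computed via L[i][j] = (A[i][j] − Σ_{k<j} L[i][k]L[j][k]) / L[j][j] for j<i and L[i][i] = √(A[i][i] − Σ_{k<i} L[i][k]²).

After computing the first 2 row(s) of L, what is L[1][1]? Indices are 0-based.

L[1][1] = 4

Step 1: L[0][0] = √(4) = 2.
  L[1][0] = (6) / L[0][0] = 3.
Step 2: L[1][1] = √(16) = 4.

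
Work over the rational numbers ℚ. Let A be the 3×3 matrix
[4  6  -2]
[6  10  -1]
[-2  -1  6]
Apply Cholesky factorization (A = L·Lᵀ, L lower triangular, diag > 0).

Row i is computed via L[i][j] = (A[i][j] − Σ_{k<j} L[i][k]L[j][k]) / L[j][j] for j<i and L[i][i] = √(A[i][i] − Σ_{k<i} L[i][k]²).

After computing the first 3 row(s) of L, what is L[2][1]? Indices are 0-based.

Step 1: L[0][0] = √(4) = 2.
  L[1][0] = (6) / L[0][0] = 3.
Step 2: L[1][1] = √(1) = 1.
  L[2][0] = (-2) / L[0][0] = -1.
  L[2][1] = (2) / L[1][1] = 2.
Step 3: L[2][2] = √(1) = 1.

L[2][1] = 2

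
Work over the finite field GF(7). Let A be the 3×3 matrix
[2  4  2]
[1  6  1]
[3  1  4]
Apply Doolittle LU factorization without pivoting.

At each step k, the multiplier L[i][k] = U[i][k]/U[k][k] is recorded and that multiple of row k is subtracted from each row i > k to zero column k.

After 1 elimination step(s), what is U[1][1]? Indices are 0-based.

U[1][1] = 4

k=0: U[0][0]=2
  eliminate (1,0): mult=4, new row 1: (0, 4, 0); set L[1][0]=4
  eliminate (2,0): mult=5, new row 2: (0, 2, 1); set L[2][0]=5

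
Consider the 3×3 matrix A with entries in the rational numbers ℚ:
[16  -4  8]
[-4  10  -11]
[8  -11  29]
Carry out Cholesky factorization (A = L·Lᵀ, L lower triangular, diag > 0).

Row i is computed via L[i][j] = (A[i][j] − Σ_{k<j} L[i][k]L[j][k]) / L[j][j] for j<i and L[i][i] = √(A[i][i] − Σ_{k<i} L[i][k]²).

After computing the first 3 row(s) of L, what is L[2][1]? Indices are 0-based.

L[2][1] = -3

Step 1: L[0][0] = √(16) = 4.
  L[1][0] = (-4) / L[0][0] = -1.
Step 2: L[1][1] = √(9) = 3.
  L[2][0] = (8) / L[0][0] = 2.
  L[2][1] = (-9) / L[1][1] = -3.
Step 3: L[2][2] = √(16) = 4.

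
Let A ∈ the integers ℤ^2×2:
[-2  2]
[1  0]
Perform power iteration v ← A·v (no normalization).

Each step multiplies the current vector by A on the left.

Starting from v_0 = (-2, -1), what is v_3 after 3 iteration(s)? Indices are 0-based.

v_0 = (-2, -1).
v_1 = A·v_0 = (2, -2).
v_2 = A·v_1 = (-8, 2).
v_3 = A·v_2 = (20, -8).

v_3 = (20, -8)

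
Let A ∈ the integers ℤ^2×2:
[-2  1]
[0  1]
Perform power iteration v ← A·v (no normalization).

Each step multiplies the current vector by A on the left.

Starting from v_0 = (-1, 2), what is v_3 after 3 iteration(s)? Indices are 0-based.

v_0 = (-1, 2).
v_1 = A·v_0 = (4, 2).
v_2 = A·v_1 = (-6, 2).
v_3 = A·v_2 = (14, 2).

v_3 = (14, 2)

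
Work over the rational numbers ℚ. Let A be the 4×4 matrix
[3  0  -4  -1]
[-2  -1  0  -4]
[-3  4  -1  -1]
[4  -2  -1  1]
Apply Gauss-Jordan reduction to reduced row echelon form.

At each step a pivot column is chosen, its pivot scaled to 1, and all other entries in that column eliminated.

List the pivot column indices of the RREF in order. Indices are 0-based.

pivot columns: 0, 1, 2, 3

pivot(0,0)=3: scale R0 → (1, 0, -4/3, -1/3)
  clear (1,0): R1 −= (-2)R0 → (0, -1, -8/3, -14/3)
  clear (2,0): R2 −= (-3)R0 → (0, 4, -5, -2)
  clear (3,0): R3 −= (4)R0 → (0, -2, 13/3, 7/3)
pivot(1,1)=-1: scale R1 → (0, 1, 8/3, 14/3)
  clear (2,1): R2 −= (4)R1 → (0, 0, -47/3, -62/3)
  clear (3,1): R3 −= (-2)R1 → (0, 0, 29/3, 35/3)
pivot(2,2)=-47/3: scale R2 → (0, 0, 1, 62/47)
  clear (0,2): R0 −= (-4/3)R2 → (1, 0, 0, 67/47)
  clear (1,2): R1 −= (8/3)R2 → (0, 1, 0, 54/47)
  clear (3,2): R3 −= (29/3)R2 → (0, 0, 0, -51/47)
pivot(3,3)=-51/47: scale R3 → (0, 0, 0, 1)
  clear (0,3): R0 −= (67/47)R3 → (1, 0, 0, 0)
  clear (1,3): R1 −= (54/47)R3 → (0, 1, 0, 0)
  clear (2,3): R2 −= (62/47)R3 → (0, 0, 1, 0)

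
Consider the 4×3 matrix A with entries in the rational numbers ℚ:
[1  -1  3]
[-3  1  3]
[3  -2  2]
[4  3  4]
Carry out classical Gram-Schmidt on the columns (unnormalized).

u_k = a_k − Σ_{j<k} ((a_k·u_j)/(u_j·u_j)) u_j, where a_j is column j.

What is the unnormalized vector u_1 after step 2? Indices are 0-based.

Step 1: u_0 = a_0 = (1, -3, 3, 4).
Step 2: u_1 = a_1 − (2/35)·u_0 = (-37/35, 41/35, -76/35, 97/35).

u_1 = (-37/35, 41/35, -76/35, 97/35)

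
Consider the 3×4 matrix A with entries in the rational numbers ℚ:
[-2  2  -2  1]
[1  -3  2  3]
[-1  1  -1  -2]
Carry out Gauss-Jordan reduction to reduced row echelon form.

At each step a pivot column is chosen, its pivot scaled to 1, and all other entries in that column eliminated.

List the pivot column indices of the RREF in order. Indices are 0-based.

[1] R0 /= -2  ⇒  (1, -1, 1, -1/2)
     R1 -= 1·R0  ⇒  (0, -2, 1, 7/2)
     R2 -= -1·R0  ⇒  (0, 0, 0, -5/2)
[2] R1 /= -2  ⇒  (0, 1, -1/2, -7/4)
     R0 -= -1·R1  ⇒  (1, 0, 1/2, -9/4)
column 2 empty below row 2
[3] R2 /= -5/2  ⇒  (0, 0, 0, 1)
     R0 -= -9/4·R2  ⇒  (1, 0, 1/2, 0)
     R1 -= -7/4·R2  ⇒  (0, 1, -1/2, 0)

pivot columns: 0, 1, 3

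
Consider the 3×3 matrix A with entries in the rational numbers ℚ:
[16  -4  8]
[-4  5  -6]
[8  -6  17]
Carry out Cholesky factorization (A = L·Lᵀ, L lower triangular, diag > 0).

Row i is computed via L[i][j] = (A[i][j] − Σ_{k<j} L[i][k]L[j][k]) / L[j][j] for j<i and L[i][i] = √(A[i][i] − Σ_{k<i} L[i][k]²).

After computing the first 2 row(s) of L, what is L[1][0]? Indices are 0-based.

Step 1: L[0][0] = √(16) = 4.
  L[1][0] = (-4) / L[0][0] = -1.
Step 2: L[1][1] = √(4) = 2.

L[1][0] = -1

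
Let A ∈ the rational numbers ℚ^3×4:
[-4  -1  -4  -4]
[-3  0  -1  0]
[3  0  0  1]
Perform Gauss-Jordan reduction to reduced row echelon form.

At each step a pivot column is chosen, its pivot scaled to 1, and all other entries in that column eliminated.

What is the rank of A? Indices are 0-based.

rank = 3

pivot(0,0)=-4: scale R0 → (1, 1/4, 1, 1)
  clear (1,0): R1 −= (-3)R0 → (0, 3/4, 2, 3)
  clear (2,0): R2 −= (3)R0 → (0, -3/4, -3, -2)
pivot(1,1)=3/4: scale R1 → (0, 1, 8/3, 4)
  clear (0,1): R0 −= (1/4)R1 → (1, 0, 1/3, 0)
  clear (2,1): R2 −= (-3/4)R1 → (0, 0, -1, 1)
pivot(2,2)=-1: scale R2 → (0, 0, 1, -1)
  clear (0,2): R0 −= (1/3)R2 → (1, 0, 0, 1/3)
  clear (1,2): R1 −= (8/3)R2 → (0, 1, 0, 20/3)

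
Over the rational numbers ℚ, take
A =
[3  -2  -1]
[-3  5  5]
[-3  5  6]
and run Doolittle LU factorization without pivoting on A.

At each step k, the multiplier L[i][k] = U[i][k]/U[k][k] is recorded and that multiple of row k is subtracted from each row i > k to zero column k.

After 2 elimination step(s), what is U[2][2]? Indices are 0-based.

U[2][2] = 1

[col 0] pivot 3
  R1 -= -1*R0 → (0, 3, 4)  (L[1][0] := -1)
  R2 -= -1*R0 → (0, 3, 5)  (L[2][0] := -1)
[col 1] pivot 3
  R2 -= 1*R1 → (0, 0, 1)  (L[2][1] := 1)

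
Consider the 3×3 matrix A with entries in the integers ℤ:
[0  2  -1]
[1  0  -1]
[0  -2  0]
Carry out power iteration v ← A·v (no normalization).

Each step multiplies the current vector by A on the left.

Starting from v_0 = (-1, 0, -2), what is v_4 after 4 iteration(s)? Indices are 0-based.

v_4 = (12, 10, -8)

v_0 = (-1, 0, -2).
v_1 = A·v_0 = (2, 1, 0).
v_2 = A·v_1 = (2, 2, -2).
v_3 = A·v_2 = (6, 4, -4).
v_4 = A·v_3 = (12, 10, -8).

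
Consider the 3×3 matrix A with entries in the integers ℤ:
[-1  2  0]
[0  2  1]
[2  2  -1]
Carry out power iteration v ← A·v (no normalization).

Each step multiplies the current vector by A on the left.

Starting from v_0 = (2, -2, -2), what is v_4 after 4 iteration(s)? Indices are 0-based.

v_4 = (-78, -98, -114)

v_0 = (2, -2, -2).
v_1 = A·v_0 = (-6, -6, 2).
v_2 = A·v_1 = (-6, -10, -26).
v_3 = A·v_2 = (-14, -46, -6).
v_4 = A·v_3 = (-78, -98, -114).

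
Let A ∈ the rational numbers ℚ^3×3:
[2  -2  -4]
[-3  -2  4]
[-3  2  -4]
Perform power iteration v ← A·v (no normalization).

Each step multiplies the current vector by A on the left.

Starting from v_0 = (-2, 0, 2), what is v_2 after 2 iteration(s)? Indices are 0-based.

v_2 = (-44, 0, 72)

v_0 = (-2, 0, 2).
v_1 = A·v_0 = (-12, 14, -2).
v_2 = A·v_1 = (-44, 0, 72).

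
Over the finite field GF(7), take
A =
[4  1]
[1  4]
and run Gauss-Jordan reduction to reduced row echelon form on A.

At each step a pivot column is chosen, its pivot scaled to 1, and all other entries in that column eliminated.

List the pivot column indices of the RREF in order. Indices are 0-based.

pivot columns: 0, 1

pivot(0,0)=4: scale R0 → (1, 2)
  clear (1,0): R1 −= (1)R0 → (0, 2)
pivot(1,1)=2: scale R1 → (0, 1)
  clear (0,1): R0 −= (2)R1 → (1, 0)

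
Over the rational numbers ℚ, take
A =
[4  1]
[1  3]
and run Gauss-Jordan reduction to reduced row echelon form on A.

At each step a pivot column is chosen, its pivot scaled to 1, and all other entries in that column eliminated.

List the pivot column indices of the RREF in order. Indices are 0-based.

pivot(0,0)=4: scale R0 → (1, 1/4)
  clear (1,0): R1 −= (1)R0 → (0, 11/4)
pivot(1,1)=11/4: scale R1 → (0, 1)
  clear (0,1): R0 −= (1/4)R1 → (1, 0)

pivot columns: 0, 1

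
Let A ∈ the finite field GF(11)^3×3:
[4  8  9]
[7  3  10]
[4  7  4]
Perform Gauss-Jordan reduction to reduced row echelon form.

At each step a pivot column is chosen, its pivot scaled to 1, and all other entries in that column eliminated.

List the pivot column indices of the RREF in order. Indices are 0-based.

pivot columns: 0, 1, 2

step 1: normalize row 0 (÷4) = (1, 2, 5)
  row 1: subtract 7×row0 = (0, 0, 8)
  row 2: subtract 4×row0 = (0, 10, 6)
step 2: exchange rows 1,2
step 2: normalize row 1 (÷10) = (0, 1, 5)
  row 0: subtract 2×row1 = (1, 0, 6)
step 3: normalize row 2 (÷8) = (0, 0, 1)
  row 0: subtract 6×row2 = (1, 0, 0)
  row 1: subtract 5×row2 = (0, 1, 0)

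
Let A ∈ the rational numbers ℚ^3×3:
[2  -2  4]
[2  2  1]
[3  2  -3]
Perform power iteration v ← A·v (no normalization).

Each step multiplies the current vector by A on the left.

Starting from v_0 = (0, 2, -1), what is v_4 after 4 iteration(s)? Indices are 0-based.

v_0 = (0, 2, -1).
v_1 = A·v_0 = (-8, 3, 7).
v_2 = A·v_1 = (6, -3, -39).
v_3 = A·v_2 = (-138, -33, 129).
v_4 = A·v_3 = (306, -213, -867).

v_4 = (306, -213, -867)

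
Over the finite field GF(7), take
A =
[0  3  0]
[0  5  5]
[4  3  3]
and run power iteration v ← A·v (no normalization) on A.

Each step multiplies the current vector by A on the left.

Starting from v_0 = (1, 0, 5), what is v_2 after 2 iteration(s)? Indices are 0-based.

v_2 = (5, 3, 6)

v_0 = (1, 0, 5).
v_1 = A·v_0 = (0, 4, 5).
v_2 = A·v_1 = (5, 3, 6).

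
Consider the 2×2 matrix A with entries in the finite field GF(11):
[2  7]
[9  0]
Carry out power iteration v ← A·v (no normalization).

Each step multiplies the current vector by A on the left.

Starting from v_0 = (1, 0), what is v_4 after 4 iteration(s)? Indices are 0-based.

v_0 = (1, 0).
v_1 = A·v_0 = (2, 9).
v_2 = A·v_1 = (1, 7).
v_3 = A·v_2 = (7, 9).
v_4 = A·v_3 = (0, 8).

v_4 = (0, 8)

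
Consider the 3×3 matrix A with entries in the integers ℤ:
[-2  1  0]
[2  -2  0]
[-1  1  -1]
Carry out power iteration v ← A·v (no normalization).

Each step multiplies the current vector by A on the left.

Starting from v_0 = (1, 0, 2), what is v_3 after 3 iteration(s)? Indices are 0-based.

v_0 = (1, 0, 2).
v_1 = A·v_0 = (-2, 2, -3).
v_2 = A·v_1 = (6, -8, 7).
v_3 = A·v_2 = (-20, 28, -21).

v_3 = (-20, 28, -21)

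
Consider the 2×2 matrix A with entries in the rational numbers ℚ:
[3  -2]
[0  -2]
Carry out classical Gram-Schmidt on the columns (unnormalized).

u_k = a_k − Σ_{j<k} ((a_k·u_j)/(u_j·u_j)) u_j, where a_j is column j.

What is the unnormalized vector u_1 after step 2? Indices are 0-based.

u_1 = (0, -2)

Step 1: u_0 = a_0 = (3, 0).
Step 2: u_1 = a_1 − (-2/3)·u_0 = (0, -2).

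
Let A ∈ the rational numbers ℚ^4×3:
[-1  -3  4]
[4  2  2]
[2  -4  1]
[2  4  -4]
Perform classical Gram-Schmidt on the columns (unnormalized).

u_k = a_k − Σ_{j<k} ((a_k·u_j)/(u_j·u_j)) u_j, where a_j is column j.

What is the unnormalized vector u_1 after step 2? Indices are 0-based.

Step 1: u_0 = a_0 = (-1, 4, 2, 2).
Step 2: u_1 = a_1 − (11/25)·u_0 = (-64/25, 6/25, -122/25, 78/25).

u_1 = (-64/25, 6/25, -122/25, 78/25)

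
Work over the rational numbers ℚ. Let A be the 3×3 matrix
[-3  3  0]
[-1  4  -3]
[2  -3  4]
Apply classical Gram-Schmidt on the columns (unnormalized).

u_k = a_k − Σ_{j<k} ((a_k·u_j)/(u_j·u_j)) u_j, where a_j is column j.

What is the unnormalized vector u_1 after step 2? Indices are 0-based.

Step 1: u_0 = a_0 = (-3, -1, 2).
Step 2: u_1 = a_1 − (-19/14)·u_0 = (-15/14, 37/14, -2/7).

u_1 = (-15/14, 37/14, -2/7)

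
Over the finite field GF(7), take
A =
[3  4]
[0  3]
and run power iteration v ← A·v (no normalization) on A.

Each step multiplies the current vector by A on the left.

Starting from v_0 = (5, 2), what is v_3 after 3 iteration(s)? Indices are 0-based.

v_3 = (1, 5)

v_0 = (5, 2).
v_1 = A·v_0 = (2, 6).
v_2 = A·v_1 = (2, 4).
v_3 = A·v_2 = (1, 5).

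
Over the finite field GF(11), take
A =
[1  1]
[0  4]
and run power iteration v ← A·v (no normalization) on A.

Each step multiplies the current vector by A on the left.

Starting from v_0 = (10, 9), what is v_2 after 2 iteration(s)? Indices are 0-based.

v_0 = (10, 9).
v_1 = A·v_0 = (8, 3).
v_2 = A·v_1 = (0, 1).

v_2 = (0, 1)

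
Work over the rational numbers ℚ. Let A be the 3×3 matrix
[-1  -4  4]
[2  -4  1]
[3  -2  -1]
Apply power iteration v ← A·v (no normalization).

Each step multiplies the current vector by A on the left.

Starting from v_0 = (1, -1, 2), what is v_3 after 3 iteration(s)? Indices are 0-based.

v_3 = (115, -20, -93)

v_0 = (1, -1, 2).
v_1 = A·v_0 = (11, 8, 3).
v_2 = A·v_1 = (-31, -7, 14).
v_3 = A·v_2 = (115, -20, -93).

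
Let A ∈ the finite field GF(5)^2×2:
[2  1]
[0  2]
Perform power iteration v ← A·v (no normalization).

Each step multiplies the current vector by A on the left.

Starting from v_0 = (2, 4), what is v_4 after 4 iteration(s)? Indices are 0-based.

v_0 = (2, 4).
v_1 = A·v_0 = (3, 3).
v_2 = A·v_1 = (4, 1).
v_3 = A·v_2 = (4, 2).
v_4 = A·v_3 = (0, 4).

v_4 = (0, 4)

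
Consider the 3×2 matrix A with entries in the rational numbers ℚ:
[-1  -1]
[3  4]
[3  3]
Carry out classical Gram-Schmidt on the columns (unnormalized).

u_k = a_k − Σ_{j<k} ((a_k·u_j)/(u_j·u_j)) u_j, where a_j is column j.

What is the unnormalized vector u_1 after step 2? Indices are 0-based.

u_1 = (3/19, 10/19, -9/19)

Step 1: u_0 = a_0 = (-1, 3, 3).
Step 2: u_1 = a_1 − (22/19)·u_0 = (3/19, 10/19, -9/19).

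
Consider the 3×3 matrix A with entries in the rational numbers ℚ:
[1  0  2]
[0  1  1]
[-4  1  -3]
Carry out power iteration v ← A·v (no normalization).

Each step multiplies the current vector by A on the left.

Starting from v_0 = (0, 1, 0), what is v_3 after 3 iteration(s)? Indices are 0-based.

v_0 = (0, 1, 0).
v_1 = A·v_0 = (0, 1, 1).
v_2 = A·v_1 = (2, 2, -2).
v_3 = A·v_2 = (-2, 0, 0).

v_3 = (-2, 0, 0)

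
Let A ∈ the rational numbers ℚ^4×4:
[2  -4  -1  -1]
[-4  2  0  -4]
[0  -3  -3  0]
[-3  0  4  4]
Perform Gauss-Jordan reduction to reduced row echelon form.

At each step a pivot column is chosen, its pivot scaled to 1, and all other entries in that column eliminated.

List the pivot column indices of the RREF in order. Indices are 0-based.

step 1: normalize row 0 (÷2) = (1, -2, -1/2, -1/2)
  row 1: subtract -4×row0 = (0, -6, -2, -6)
  row 3: subtract -3×row0 = (0, -6, 5/2, 5/2)
step 2: normalize row 1 (÷-6) = (0, 1, 1/3, 1)
  row 0: subtract -2×row1 = (1, 0, 1/6, 3/2)
  row 2: subtract -3×row1 = (0, 0, -2, 3)
  row 3: subtract -6×row1 = (0, 0, 9/2, 17/2)
step 3: normalize row 2 (÷-2) = (0, 0, 1, -3/2)
  row 0: subtract 1/6×row2 = (1, 0, 0, 7/4)
  row 1: subtract 1/3×row2 = (0, 1, 0, 3/2)
  row 3: subtract 9/2×row2 = (0, 0, 0, 61/4)
step 4: normalize row 3 (÷61/4) = (0, 0, 0, 1)
  row 0: subtract 7/4×row3 = (1, 0, 0, 0)
  row 1: subtract 3/2×row3 = (0, 1, 0, 0)
  row 2: subtract -3/2×row3 = (0, 0, 1, 0)

pivot columns: 0, 1, 2, 3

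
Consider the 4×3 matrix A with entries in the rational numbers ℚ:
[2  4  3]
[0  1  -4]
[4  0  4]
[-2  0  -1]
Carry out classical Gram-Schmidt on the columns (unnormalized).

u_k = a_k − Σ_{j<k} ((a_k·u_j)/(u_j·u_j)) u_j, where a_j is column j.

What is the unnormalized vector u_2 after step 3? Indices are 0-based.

u_2 = (1, -4, 0, 1)

Step 1: u_0 = a_0 = (2, 0, 4, -2).
Step 2: u_1 = a_1 − (1/3)·u_0 = (10/3, 1, -4/3, 2/3).
Step 3: u_2 = a_2 − (1)·u_0 − (0)·u_1 = (1, -4, 0, 1).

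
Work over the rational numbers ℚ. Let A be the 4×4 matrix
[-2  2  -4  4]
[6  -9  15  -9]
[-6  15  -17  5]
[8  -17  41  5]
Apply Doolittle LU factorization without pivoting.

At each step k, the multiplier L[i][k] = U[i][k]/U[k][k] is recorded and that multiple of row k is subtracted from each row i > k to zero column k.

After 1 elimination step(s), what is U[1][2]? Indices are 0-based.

Step 1: pivot at (0,0) is -2.
  row1 ← row1 − (-3)·row0  ⇒  L[1][0]=-3, U row1=(0, -3, 3, 3)
  row2 ← row2 − (3)·row0  ⇒  L[2][0]=3, U row2=(0, 9, -5, -7)
  row3 ← row3 − (-4)·row0  ⇒  L[3][0]=-4, U row3=(0, -9, 25, 21)

U[1][2] = 3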